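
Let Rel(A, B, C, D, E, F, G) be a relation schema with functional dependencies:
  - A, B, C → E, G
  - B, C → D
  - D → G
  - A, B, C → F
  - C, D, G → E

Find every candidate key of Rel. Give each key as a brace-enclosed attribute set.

{A, B, C}

{A, B, C} never appear on the right of any FD, so every key must include all of them.
{A, B, C} is a candidate key since {A, B, C}⁺ = {A, B, C, D, E, F, G} covers every attribute.
Every other attribute set either contains this one or has a smaller closure.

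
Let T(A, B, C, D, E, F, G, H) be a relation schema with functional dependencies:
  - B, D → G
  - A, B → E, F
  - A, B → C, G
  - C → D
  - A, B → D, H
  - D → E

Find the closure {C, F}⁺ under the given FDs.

{C, D, E, F}

Start with {C, F}.
C → D applies; add {D} → now {C, D, F}.
D → E applies; add {E} → now {C, D, E, F}.
No further FD applies.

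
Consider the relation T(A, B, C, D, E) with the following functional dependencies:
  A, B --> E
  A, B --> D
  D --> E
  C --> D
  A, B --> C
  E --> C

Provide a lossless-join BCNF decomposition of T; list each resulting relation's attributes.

{A, B, D}; {C, D, E}

Candidate key of the original relation: {A, B}.
Within {A, B, C, D, E}: {D}⁺ ∩ {A, B, C, D, E} = {C, D, E}, not the whole set, so D --> C, E violates BCNF; decompose into {C, D, E} and {A, B, D}.
{C, D, E}: every determinant is a superkey — BCNF.
{A, B, D}: every determinant is a superkey — BCNF.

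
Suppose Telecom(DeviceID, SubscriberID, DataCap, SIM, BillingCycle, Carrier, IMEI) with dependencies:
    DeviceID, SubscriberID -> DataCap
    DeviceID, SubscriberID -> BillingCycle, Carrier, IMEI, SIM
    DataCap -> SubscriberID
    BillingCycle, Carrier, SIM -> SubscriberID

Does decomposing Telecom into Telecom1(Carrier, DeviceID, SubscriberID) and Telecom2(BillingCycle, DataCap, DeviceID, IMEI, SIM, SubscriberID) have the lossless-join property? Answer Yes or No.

Yes

Telecom1 ∩ Telecom2 = {DeviceID, SubscriberID}; its closure under F is {BillingCycle, Carrier, DataCap, DeviceID, IMEI, SIM, SubscriberID}.
Since Telecom1 ⊆ {BillingCycle, Carrier, DataCap, DeviceID, IMEI, SIM, SubscriberID}, the intersection is a superkey of Telecom1; the decomposition is lossless.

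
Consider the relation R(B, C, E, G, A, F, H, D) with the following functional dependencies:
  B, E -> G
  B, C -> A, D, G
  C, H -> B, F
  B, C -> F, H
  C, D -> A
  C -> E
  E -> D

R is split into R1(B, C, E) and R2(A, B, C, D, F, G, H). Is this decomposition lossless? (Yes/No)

R1 ∩ R2 = {B, C}; its closure under F is {A, B, C, D, E, F, G, H}.
This includes all of R1, so the common attributes are a superkey of R1 — the join is lossless.

Yes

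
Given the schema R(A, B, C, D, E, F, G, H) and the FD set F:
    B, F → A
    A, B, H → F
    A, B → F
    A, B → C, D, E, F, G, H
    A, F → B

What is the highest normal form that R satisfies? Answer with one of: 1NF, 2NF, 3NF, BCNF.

Candidate keys: {A, B}, {A, F}, {B, F}. Prime attributes: {A, B, F}.
The left-hand side of every FD is a superkey, so BCNF is satisfied.

BCNF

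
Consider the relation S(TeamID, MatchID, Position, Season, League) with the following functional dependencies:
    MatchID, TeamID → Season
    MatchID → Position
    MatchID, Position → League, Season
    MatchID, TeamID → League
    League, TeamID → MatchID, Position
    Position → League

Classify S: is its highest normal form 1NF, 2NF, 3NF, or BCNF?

1NF

Candidate keys: {League, TeamID}, {MatchID, TeamID}, {Position, TeamID}. Prime attributes: {League, MatchID, Position, TeamID}.
MatchID → Position: {MatchID}⁺ = {League, MatchID, Position, Season}, which is not all of the attributes, so the left side is not a superkey — BCNF is violated.
MatchID, Position → League, Season determines the non-prime attribute {Season} from a non-superkey — 3NF is violated.
Since {MatchID} ⊂ {MatchID, TeamID} and {MatchID}⁺ ⊇ {Season} with {Season} non-prime, there is a partial dependency; 2NF fails.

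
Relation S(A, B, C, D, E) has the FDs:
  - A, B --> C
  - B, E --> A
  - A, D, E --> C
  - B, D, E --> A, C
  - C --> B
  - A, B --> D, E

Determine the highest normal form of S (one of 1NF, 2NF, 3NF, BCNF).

Candidate keys: {A, B}, {A, C}, {A, D, E}, {B, E}, {C, E}. Prime attributes: {A, B, C, D, E}.
C --> B: {C}⁺ = {B, C}, which is not all of the attributes, so the left side is not a superkey — BCNF is violated.
Since {B} ⊆ prime attributes and every other non-superkey FD also has a prime right side, the schema is in 3NF.

3NF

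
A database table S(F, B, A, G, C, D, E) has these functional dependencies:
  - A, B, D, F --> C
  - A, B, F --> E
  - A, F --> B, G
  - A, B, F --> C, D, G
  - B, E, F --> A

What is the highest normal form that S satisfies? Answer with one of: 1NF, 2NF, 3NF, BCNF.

Candidate keys: {A, F}, {B, E, F}. Prime attributes: {A, B, E, F}.
The left-hand side of every FD is a superkey, so BCNF is satisfied.

BCNF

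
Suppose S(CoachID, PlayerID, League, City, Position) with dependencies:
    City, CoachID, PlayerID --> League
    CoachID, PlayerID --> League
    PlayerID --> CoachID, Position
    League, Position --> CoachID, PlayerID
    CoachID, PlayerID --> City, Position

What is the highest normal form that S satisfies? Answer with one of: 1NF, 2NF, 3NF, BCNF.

Candidate keys: {League, Position}, {PlayerID}. Prime attributes: {League, PlayerID, Position}.
Each dependency's left side is a superkey — BCNF holds.

BCNF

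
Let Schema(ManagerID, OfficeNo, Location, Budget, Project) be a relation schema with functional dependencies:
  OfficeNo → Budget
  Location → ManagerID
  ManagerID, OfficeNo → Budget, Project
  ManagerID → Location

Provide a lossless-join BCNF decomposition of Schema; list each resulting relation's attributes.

{Budget, OfficeNo}; {Location, ManagerID}; {Location, OfficeNo, Project}

Candidate keys of the original relation: {Location, OfficeNo}, {ManagerID, OfficeNo}.
{Budget, Location, ManagerID, OfficeNo, Project}: {OfficeNo} determines {Budget, OfficeNo} here but is not a superkey — split on OfficeNo → Budget, giving {Budget, OfficeNo} and {Location, ManagerID, OfficeNo, Project}.
{Budget, OfficeNo}: every determinant is a superkey — BCNF.
{Location, ManagerID, OfficeNo, Project}: {Location} determines {Location, ManagerID} here but is not a superkey — split on Location → ManagerID, giving {Location, ManagerID} and {Location, OfficeNo, Project}.
{Location, ManagerID}: every determinant is a superkey — BCNF.
{Location, OfficeNo, Project}: every determinant is a superkey — BCNF.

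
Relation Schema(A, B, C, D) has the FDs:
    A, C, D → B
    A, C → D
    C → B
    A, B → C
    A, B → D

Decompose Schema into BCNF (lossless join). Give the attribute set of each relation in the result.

{A, C, D}; {B, C}

Candidate keys of the original relation: {A, B}, {A, C}.
In {A, B, C, D}, {C} is not a superkey ({C}⁺ restricted to this set is {B, C}), so split on C → B into {B, C} and {A, C, D}.
{B, C}: every determinant is a superkey — BCNF.
{A, C, D}: every determinant is a superkey — BCNF.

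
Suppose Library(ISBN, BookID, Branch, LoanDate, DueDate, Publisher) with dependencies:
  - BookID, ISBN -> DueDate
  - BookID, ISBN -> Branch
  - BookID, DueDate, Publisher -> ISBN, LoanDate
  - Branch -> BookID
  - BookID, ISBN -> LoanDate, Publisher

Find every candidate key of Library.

Closure of {BookID, ISBN} is {BookID, Branch, DueDate, ISBN, LoanDate, Publisher}, the whole schema; {BookID, ISBN} is a candidate key.
Closure of {Branch, ISBN} is {BookID, Branch, DueDate, ISBN, LoanDate, Publisher}, the whole schema; {Branch, ISBN} is a candidate key.
Closure of {BookID, DueDate, Publisher} is {BookID, Branch, DueDate, ISBN, LoanDate, Publisher}, the whole schema; {BookID, DueDate, Publisher} is a candidate key.
Closure of {Branch, DueDate, Publisher} is {BookID, Branch, DueDate, ISBN, LoanDate, Publisher}, the whole schema; {Branch, DueDate, Publisher} is a candidate key.
These are minimal and exhaustive — every other superkey contains one of them.

{BookID, DueDate, Publisher}, {BookID, ISBN}, {Branch, DueDate, Publisher}, {Branch, ISBN}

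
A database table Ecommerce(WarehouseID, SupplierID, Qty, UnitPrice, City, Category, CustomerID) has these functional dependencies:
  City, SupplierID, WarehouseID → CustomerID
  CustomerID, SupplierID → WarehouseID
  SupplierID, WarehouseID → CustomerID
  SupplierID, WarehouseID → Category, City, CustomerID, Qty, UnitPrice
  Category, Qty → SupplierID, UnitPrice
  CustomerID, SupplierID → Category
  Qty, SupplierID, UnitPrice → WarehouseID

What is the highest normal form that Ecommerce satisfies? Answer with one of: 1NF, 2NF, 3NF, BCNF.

Candidate keys: {Category, Qty}, {CustomerID, SupplierID}, {Qty, SupplierID, UnitPrice}, {SupplierID, WarehouseID}. Prime attributes: {Category, CustomerID, Qty, SupplierID, UnitPrice, WarehouseID}.
Each dependency's left side is a superkey — BCNF holds.

BCNF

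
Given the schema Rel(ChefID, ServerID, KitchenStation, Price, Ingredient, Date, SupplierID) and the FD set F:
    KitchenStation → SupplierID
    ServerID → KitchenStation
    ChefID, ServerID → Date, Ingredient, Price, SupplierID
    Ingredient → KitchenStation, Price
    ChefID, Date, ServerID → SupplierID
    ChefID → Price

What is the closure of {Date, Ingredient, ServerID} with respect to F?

Start with {Date, Ingredient, ServerID}.
ServerID → KitchenStation applies; add {KitchenStation} → now {Date, Ingredient, KitchenStation, ServerID}.
Ingredient → KitchenStation, Price applies; add {Price} → now {Date, Ingredient, KitchenStation, Price, ServerID}.
KitchenStation → SupplierID applies; add {SupplierID} → now {Date, Ingredient, KitchenStation, Price, ServerID, SupplierID}.
No further FD applies.

{Date, Ingredient, KitchenStation, Price, ServerID, SupplierID}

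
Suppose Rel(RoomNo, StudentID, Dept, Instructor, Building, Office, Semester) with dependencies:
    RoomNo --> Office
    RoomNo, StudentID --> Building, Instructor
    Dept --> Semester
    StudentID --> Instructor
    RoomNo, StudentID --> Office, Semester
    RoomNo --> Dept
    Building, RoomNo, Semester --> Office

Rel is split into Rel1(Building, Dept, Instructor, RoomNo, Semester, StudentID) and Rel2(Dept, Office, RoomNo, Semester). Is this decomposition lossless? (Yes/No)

Yes

The shared attributes are {Dept, RoomNo, Semester} and {Dept, RoomNo, Semester}⁺ = {Dept, Office, RoomNo, Semester}.
This includes all of Rel2, so the common attributes are a superkey of Rel2 — the join is lossless.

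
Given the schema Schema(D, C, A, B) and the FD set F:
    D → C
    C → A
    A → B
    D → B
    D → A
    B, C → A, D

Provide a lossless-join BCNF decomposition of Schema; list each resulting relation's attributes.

{A, B}; {A, C, D}

Candidate keys of the original relation: {C}, {D}.
In {A, B, C, D}, {A} is not a superkey ({A}⁺ restricted to this set is {A, B}), so split on A → B into {A, B} and {A, C, D}.
{A, B}: every determinant is a superkey — BCNF.
{A, C, D}: every determinant is a superkey — BCNF.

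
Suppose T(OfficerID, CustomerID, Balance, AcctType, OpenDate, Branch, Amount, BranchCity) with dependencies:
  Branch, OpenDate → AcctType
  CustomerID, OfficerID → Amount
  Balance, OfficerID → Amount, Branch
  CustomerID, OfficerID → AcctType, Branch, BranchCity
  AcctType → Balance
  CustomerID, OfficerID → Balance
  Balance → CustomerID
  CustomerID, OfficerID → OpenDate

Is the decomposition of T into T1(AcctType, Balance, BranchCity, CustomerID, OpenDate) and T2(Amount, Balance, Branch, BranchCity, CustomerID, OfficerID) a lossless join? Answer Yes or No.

No

Common attributes: {Balance, BranchCity, CustomerID}; their closure is {Balance, BranchCity, CustomerID}.
T1 ⊄ {Balance, BranchCity, CustomerID} and T2 ⊄ {Balance, BranchCity, CustomerID}, so the split is lossy.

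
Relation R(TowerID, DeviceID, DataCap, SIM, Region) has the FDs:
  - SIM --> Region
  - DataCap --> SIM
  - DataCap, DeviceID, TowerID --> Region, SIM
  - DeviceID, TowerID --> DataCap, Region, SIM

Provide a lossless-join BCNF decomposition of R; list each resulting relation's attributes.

Candidate key of the original relation: {DeviceID, TowerID}.
{DataCap, DeviceID, Region, SIM, TowerID}: {SIM} determines {Region, SIM} here but is not a superkey — split on SIM --> Region, giving {Region, SIM} and {DataCap, DeviceID, SIM, TowerID}.
{Region, SIM} has no BCNF violation.
{DataCap, DeviceID, SIM, TowerID}: {DataCap} determines {DataCap, SIM} here but is not a superkey — split on DataCap --> SIM, giving {DataCap, SIM} and {DataCap, DeviceID, TowerID}.
{DataCap, SIM} has no BCNF violation.
{DataCap, DeviceID, TowerID} has no BCNF violation.

{DataCap, DeviceID, TowerID}; {DataCap, SIM}; {Region, SIM}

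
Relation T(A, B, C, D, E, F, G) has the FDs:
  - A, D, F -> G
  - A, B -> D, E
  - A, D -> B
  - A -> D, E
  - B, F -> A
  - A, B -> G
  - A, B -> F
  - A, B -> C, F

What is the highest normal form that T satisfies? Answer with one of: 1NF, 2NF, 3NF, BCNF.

Candidate keys: {A}, {B, F}. Prime attributes: {A, B, F}.
Every FD has a superkey on the left, so the relation is in BCNF.

BCNF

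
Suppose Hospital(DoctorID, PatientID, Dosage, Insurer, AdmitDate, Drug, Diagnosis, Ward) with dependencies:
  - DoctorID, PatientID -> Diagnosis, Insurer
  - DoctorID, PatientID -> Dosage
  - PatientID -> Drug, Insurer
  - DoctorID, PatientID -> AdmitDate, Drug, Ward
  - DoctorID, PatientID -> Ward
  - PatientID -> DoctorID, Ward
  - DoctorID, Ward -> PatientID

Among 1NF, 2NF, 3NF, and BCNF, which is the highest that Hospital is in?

BCNF

Candidate keys: {DoctorID, Ward}, {PatientID}. Prime attributes: {DoctorID, PatientID, Ward}.
Every FD has a superkey on the left, so the relation is in BCNF.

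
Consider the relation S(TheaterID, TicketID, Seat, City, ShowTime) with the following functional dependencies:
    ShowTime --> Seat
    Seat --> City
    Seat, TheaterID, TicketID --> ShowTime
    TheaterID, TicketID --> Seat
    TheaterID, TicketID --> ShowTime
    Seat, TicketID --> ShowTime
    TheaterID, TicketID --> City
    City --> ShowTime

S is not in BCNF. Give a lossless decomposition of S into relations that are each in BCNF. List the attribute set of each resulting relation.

Candidate key of the original relation: {TheaterID, TicketID}.
Within {City, Seat, ShowTime, TheaterID, TicketID}: {ShowTime}⁺ ∩ {City, Seat, ShowTime, TheaterID, TicketID} = {City, Seat, ShowTime}, not the whole set, so ShowTime --> City, Seat violates BCNF; decompose into {City, Seat, ShowTime} and {ShowTime, TheaterID, TicketID}.
{City, Seat, ShowTime} has no BCNF violation.
{ShowTime, TheaterID, TicketID} has no BCNF violation.

{City, Seat, ShowTime}; {ShowTime, TheaterID, TicketID}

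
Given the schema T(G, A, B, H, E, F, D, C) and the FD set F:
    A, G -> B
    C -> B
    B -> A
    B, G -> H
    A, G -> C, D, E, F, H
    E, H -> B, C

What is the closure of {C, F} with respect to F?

{A, B, C, F}

Start with {C, F}.
C -> B applies; add {B} → now {B, C, F}.
B -> A applies; add {A} → now {A, B, C, F}.
No further FD applies.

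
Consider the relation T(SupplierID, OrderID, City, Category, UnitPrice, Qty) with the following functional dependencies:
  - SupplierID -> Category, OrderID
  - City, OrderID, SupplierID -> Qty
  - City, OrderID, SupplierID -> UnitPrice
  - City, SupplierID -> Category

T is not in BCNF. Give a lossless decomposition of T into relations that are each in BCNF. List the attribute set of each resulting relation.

Candidate key of the original relation: {City, SupplierID}.
Within {Category, City, OrderID, Qty, SupplierID, UnitPrice}: {SupplierID}⁺ ∩ {Category, City, OrderID, Qty, SupplierID, UnitPrice} = {Category, OrderID, SupplierID}, not the whole set, so SupplierID -> Category, OrderID violates BCNF; decompose into {Category, OrderID, SupplierID} and {City, Qty, SupplierID, UnitPrice}.
{Category, OrderID, SupplierID} is in BCNF.
{City, Qty, SupplierID, UnitPrice} is in BCNF.

{Category, OrderID, SupplierID}; {City, Qty, SupplierID, UnitPrice}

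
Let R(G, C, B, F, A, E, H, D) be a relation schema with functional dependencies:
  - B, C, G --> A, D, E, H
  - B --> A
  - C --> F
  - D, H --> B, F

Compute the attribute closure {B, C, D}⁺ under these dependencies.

Start with {B, C, D}.
B --> A applies; add {A} → now {A, B, C, D}.
C --> F applies; add {F} → now {A, B, C, D, F}.
No further FD applies.

{A, B, C, D, F}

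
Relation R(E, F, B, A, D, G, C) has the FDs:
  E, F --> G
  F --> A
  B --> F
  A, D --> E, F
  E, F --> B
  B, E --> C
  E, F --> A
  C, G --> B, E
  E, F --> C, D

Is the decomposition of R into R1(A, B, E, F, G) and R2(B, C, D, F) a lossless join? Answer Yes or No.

R1 ∩ R2 = {B, F}; its closure under F is {A, B, F}.
Neither R1 nor R2 is contained in that closure, so the decomposition is lossy.

No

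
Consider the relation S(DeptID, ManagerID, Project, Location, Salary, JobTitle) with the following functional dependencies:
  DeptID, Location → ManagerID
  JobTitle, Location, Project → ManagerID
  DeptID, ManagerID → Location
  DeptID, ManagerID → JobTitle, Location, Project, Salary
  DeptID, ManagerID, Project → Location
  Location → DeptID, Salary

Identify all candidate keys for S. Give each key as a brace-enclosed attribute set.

{DeptID, ManagerID}, {Location}

Closure of {Location} is {DeptID, JobTitle, Location, ManagerID, Project, Salary}, the whole schema; {Location} is a candidate key.
Closure of {DeptID, ManagerID} is {DeptID, JobTitle, Location, ManagerID, Project, Salary}, the whole schema; {DeptID, ManagerID} is a candidate key.
No proper subset of any of these is a key, and no other minimal superkey exists.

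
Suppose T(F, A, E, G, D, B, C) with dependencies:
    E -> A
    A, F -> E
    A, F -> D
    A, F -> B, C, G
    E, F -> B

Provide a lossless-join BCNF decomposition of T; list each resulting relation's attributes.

{A, E}; {B, C, D, E, F, G}

Candidate keys of the original relation: {A, F}, {E, F}.
Within {A, B, C, D, E, F, G}: {E}⁺ ∩ {A, B, C, D, E, F, G} = {A, E}, not the whole set, so E -> A violates BCNF; decompose into {A, E} and {B, C, D, E, F, G}.
{A, E} is in BCNF.
{B, C, D, E, F, G} is in BCNF.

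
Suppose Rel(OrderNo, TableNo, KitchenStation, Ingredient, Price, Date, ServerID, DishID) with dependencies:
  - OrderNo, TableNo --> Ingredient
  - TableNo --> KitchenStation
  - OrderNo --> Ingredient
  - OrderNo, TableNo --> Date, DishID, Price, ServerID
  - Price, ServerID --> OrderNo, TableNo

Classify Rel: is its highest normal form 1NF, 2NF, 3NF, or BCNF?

Candidate keys: {OrderNo, TableNo}, {Price, ServerID}. Prime attributes: {OrderNo, Price, ServerID, TableNo}.
TableNo --> KitchenStation: {TableNo}⁺ = {KitchenStation, TableNo}, which is not all of the attributes, so the left side is not a superkey — BCNF is violated.
TableNo --> KitchenStation determines the non-prime attribute {KitchenStation} from a non-superkey — 3NF is violated.
The proper key subset {OrderNo} of {OrderNo, TableNo} determines non-prime {Ingredient}, so the relation is not even in 2NF.

1NF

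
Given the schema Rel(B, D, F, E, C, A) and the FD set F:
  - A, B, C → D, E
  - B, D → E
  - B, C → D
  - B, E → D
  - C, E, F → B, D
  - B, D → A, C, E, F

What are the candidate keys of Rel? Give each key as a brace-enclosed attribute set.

{B, C}⁺ = {A, B, C, D, E, F}, which is every attribute, so {B, C} is a candidate key.
{B, D}⁺ = {A, B, C, D, E, F}, which is every attribute, so {B, D} is a candidate key.
{B, E}⁺ = {A, B, C, D, E, F}, which is every attribute, so {B, E} is a candidate key.
{C, E, F}⁺ = {A, B, C, D, E, F}, which is every attribute, so {C, E, F} is a candidate key.
No proper subset of any of these is a key, and no other minimal superkey exists.

{B, C}, {B, D}, {B, E}, {C, E, F}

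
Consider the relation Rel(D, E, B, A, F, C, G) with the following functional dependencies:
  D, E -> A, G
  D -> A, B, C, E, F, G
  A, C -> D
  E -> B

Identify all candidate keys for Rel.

{D}⁺ = {A, B, C, D, E, F, G} — all of the relation — so {D} is a candidate key.
{A, C}⁺ = {A, B, C, D, E, F, G} — all of the relation — so {A, C} is a candidate key.
These are minimal and exhaustive — every other superkey contains one of them.

{A, C}, {D}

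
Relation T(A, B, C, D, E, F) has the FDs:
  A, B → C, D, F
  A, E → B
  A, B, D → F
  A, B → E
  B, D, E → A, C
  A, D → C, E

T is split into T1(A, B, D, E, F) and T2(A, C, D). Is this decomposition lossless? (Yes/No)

Common attributes: {A, D}; their closure is {A, B, C, D, E, F}.
This includes all of T1, so the common attributes are a superkey of T1 — the join is lossless.

Yes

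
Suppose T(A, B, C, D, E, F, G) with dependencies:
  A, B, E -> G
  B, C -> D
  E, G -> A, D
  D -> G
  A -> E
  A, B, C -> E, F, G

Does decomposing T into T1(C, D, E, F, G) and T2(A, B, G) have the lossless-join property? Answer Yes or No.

The shared attributes are {G} and {G}⁺ = {G}.
The closure covers neither T1 nor T2 entirely; the join is not lossless.

No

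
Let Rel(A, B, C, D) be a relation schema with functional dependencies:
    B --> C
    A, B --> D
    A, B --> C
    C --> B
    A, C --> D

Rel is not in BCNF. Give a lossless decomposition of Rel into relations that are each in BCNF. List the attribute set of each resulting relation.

Candidate keys of the original relation: {A, B}, {A, C}.
Within {A, B, C, D}: {B}⁺ ∩ {A, B, C, D} = {B, C}, not the whole set, so B --> C violates BCNF; decompose into {B, C} and {A, B, D}.
{B, C} is in BCNF.
{A, B, D} is in BCNF.

{A, B, D}; {B, C}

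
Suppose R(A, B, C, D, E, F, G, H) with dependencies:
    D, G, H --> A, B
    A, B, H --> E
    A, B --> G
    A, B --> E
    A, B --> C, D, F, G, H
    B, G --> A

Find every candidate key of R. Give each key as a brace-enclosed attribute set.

{A, B} is a candidate key since {A, B}⁺ = {A, B, C, D, E, F, G, H} covers every attribute.
{B, G} is a candidate key since {B, G}⁺ = {A, B, C, D, E, F, G, H} covers every attribute.
{D, G, H} is a candidate key since {D, G, H}⁺ = {A, B, C, D, E, F, G, H} covers every attribute.
These are minimal and exhaustive — every other superkey contains one of them.

{A, B}, {B, G}, {D, G, H}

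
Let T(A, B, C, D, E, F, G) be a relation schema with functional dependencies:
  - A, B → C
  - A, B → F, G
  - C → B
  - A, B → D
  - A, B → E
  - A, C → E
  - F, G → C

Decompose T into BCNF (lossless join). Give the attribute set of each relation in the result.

Candidate keys of the original relation: {A, B}, {A, C}, {A, F, G}.
In {A, B, C, D, E, F, G}, {C} is not a superkey ({C}⁺ restricted to this set is {B, C}), so split on C → B into {B, C} and {A, C, D, E, F, G}.
{B, C} is in BCNF.
In {A, C, D, E, F, G}, {F, G} is not a superkey ({F, G}⁺ restricted to this set is {C, F, G}), so split on F, G → C into {C, F, G} and {A, D, E, F, G}.
{C, F, G} is in BCNF.
{A, D, E, F, G} is in BCNF.

{A, D, E, F, G}; {B, C}; {C, F, G}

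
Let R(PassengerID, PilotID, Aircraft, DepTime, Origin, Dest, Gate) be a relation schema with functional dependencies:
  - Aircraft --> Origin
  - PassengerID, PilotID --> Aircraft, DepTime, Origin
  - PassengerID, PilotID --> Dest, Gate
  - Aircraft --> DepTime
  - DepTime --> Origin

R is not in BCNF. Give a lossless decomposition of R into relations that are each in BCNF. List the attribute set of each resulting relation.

{Aircraft, DepTime}; {Aircraft, Dest, Gate, PassengerID, PilotID}; {DepTime, Origin}

Candidate key of the original relation: {PassengerID, PilotID}.
Within {Aircraft, DepTime, Dest, Gate, Origin, PassengerID, PilotID}: {Aircraft}⁺ ∩ {Aircraft, DepTime, Dest, Gate, Origin, PassengerID, PilotID} = {Aircraft, DepTime, Origin}, not the whole set, so Aircraft --> DepTime, Origin violates BCNF; decompose into {Aircraft, DepTime, Origin} and {Aircraft, Dest, Gate, PassengerID, PilotID}.
Within {Aircraft, DepTime, Origin}: {DepTime}⁺ ∩ {Aircraft, DepTime, Origin} = {DepTime, Origin}, not the whole set, so DepTime --> Origin violates BCNF; decompose into {DepTime, Origin} and {Aircraft, DepTime}.
{DepTime, Origin} is in BCNF.
{Aircraft, DepTime} is in BCNF.
{Aircraft, Dest, Gate, PassengerID, PilotID} is in BCNF.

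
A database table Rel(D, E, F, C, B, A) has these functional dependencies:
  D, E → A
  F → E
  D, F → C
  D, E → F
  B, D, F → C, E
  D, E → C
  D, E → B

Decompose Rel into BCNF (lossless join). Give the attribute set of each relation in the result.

{A, B, C, D, F}; {E, F}

Candidate keys of the original relation: {D, E}, {D, F}.
{A, B, C, D, E, F}: {F} determines {E, F} here but is not a superkey — split on F → E, giving {E, F} and {A, B, C, D, F}.
{E, F}: every determinant is a superkey — BCNF.
{A, B, C, D, F}: every determinant is a superkey — BCNF.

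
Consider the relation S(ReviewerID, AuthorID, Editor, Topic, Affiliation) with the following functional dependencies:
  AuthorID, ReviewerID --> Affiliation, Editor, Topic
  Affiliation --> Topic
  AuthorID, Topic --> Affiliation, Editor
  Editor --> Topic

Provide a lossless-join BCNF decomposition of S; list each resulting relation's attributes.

Candidate key of the original relation: {AuthorID, ReviewerID}.
In {Affiliation, AuthorID, Editor, ReviewerID, Topic}, {Affiliation} is not a superkey ({Affiliation}⁺ restricted to this set is {Affiliation, Topic}), so split on Affiliation --> Topic into {Affiliation, Topic} and {Affiliation, AuthorID, Editor, ReviewerID}.
{Affiliation, Topic}: every determinant is a superkey — BCNF.
In {Affiliation, AuthorID, Editor, ReviewerID}, {Affiliation, AuthorID} is not a superkey ({Affiliation, AuthorID}⁺ restricted to this set is {Affiliation, AuthorID, Editor}), so split on Affiliation, AuthorID --> Editor into {Affiliation, AuthorID, Editor} and {Affiliation, AuthorID, ReviewerID}.
{Affiliation, AuthorID, Editor}: every determinant is a superkey — BCNF.
{Affiliation, AuthorID, ReviewerID}: every determinant is a superkey — BCNF.

{Affiliation, AuthorID, Editor}; {Affiliation, AuthorID, ReviewerID}; {Affiliation, Topic}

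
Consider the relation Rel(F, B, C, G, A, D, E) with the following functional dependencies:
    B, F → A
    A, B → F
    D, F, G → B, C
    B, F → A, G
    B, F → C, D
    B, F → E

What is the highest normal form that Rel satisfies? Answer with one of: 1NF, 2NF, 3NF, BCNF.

BCNF

Candidate keys: {A, B}, {B, F}, {D, F, G}. Prime attributes: {A, B, D, F, G}.
Each dependency's left side is a superkey — BCNF holds.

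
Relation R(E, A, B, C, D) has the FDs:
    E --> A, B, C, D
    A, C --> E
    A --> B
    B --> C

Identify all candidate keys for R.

{A}, {E}

Closure of {A} is {A, B, C, D, E}, the whole schema; {A} is a candidate key.
Closure of {E} is {A, B, C, D, E}, the whole schema; {E} is a candidate key.
No proper subset of any of these is a key, and no other minimal superkey exists.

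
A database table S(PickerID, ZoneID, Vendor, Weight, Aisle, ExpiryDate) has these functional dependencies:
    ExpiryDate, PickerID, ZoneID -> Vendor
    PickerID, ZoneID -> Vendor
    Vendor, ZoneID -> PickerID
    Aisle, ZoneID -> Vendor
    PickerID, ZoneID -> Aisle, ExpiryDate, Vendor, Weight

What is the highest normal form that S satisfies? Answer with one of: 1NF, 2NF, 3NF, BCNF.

Candidate keys: {Aisle, ZoneID}, {PickerID, ZoneID}, {Vendor, ZoneID}. Prime attributes: {Aisle, PickerID, Vendor, ZoneID}.
Every FD has a superkey on the left, so the relation is in BCNF.

BCNF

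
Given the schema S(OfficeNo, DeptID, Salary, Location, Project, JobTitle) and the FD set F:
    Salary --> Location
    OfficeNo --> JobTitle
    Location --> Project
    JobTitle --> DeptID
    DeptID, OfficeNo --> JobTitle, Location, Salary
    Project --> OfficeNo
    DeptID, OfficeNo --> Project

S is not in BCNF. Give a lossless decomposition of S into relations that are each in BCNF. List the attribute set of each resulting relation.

Candidate keys of the original relation: {Location}, {OfficeNo}, {Project}, {Salary}.
Within {DeptID, JobTitle, Location, OfficeNo, Project, Salary}: {JobTitle}⁺ ∩ {DeptID, JobTitle, Location, OfficeNo, Project, Salary} = {DeptID, JobTitle}, not the whole set, so JobTitle --> DeptID violates BCNF; decompose into {DeptID, JobTitle} and {JobTitle, Location, OfficeNo, Project, Salary}.
{DeptID, JobTitle} is in BCNF.
{JobTitle, Location, OfficeNo, Project, Salary} is in BCNF.

{DeptID, JobTitle}; {JobTitle, Location, OfficeNo, Project, Salary}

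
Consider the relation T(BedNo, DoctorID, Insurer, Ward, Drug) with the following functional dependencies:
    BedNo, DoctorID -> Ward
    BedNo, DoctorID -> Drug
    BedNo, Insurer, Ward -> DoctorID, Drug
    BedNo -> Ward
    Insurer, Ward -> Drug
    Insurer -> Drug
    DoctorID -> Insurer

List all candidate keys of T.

{BedNo, DoctorID}, {BedNo, Insurer}

Attributes never on any right-hand side: {BedNo} — every candidate key must contain it.
{BedNo, DoctorID}⁺ = {BedNo, DoctorID, Drug, Insurer, Ward} — all of the relation — so {BedNo, DoctorID} is a candidate key.
{BedNo, Insurer}⁺ = {BedNo, DoctorID, Drug, Insurer, Ward} — all of the relation — so {BedNo, Insurer} is a candidate key.
These are minimal and exhaustive — every other superkey contains one of them.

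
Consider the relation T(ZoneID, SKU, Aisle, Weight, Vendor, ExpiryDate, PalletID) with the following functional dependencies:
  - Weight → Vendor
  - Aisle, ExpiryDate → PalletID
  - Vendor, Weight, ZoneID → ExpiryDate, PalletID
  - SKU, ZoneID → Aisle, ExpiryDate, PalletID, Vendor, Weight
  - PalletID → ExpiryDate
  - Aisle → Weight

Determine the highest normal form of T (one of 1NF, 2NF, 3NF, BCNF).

2NF

Candidate key: {SKU, ZoneID}. Prime attributes: {SKU, ZoneID}.
Weight → Vendor breaks BCNF: {Weight}⁺ = {Vendor, Weight}, so {Weight} is not a superkey.
Weight → Vendor determines the non-prime attribute {Vendor} from a non-superkey — 3NF is violated.
No proper subset of a key has a non-prime attribute in its closure, so there is no partial dependency; 2NF holds.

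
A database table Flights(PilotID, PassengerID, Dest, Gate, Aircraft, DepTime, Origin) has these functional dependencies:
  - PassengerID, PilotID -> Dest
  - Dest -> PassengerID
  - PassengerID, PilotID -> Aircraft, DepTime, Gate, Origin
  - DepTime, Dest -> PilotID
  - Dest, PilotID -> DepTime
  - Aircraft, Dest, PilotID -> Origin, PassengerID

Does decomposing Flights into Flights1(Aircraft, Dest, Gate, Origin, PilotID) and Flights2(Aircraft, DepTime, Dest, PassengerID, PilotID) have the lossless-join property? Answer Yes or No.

Yes

Common attributes: {Aircraft, Dest, PilotID}; their closure is {Aircraft, DepTime, Dest, Gate, Origin, PassengerID, PilotID}.
Flights1 is contained in that closure, so Flights1 ∩ Flights2 -> Flights1 holds and the join is lossless.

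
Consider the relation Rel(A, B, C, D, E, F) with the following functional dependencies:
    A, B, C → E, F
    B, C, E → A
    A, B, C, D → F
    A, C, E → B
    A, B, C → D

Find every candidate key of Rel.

{A, B, C}, {A, C, E}, {B, C, E}

No FD produces {C}, so it must be in every candidate key.
{A, B, C}⁺ = {A, B, C, D, E, F}, which is every attribute, so {A, B, C} is a candidate key.
{A, C, E}⁺ = {A, B, C, D, E, F}, which is every attribute, so {A, C, E} is a candidate key.
{B, C, E}⁺ = {A, B, C, D, E, F}, which is every attribute, so {B, C, E} is a candidate key.
These are minimal and exhaustive — every other superkey contains one of them.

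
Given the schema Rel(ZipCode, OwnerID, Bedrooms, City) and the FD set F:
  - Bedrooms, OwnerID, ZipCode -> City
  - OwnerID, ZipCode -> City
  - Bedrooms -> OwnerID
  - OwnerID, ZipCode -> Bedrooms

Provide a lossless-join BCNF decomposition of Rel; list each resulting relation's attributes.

Candidate keys of the original relation: {Bedrooms, ZipCode}, {OwnerID, ZipCode}.
In {Bedrooms, City, OwnerID, ZipCode}, {Bedrooms} is not a superkey ({Bedrooms}⁺ restricted to this set is {Bedrooms, OwnerID}), so split on Bedrooms -> OwnerID into {Bedrooms, OwnerID} and {Bedrooms, City, ZipCode}.
{Bedrooms, OwnerID} has no BCNF violation.
{Bedrooms, City, ZipCode} has no BCNF violation.

{Bedrooms, City, ZipCode}; {Bedrooms, OwnerID}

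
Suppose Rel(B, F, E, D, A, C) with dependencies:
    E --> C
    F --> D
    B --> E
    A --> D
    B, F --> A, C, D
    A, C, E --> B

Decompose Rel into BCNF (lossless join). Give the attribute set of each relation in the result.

{A, B, F}; {B, E}; {C, E}; {D, F}

Candidate keys of the original relation: {A, E, F}, {B, F}.
In {A, B, C, D, E, F}, {E} is not a superkey ({E}⁺ restricted to this set is {C, E}), so split on E --> C into {C, E} and {A, B, D, E, F}.
{C, E} has no BCNF violation.
In {A, B, D, E, F}, {F} is not a superkey ({F}⁺ restricted to this set is {D, F}), so split on F --> D into {D, F} and {A, B, E, F}.
{D, F} has no BCNF violation.
In {A, B, E, F}, {B} is not a superkey ({B}⁺ restricted to this set is {B, E}), so split on B --> E into {B, E} and {A, B, F}.
{B, E} has no BCNF violation.
{A, B, F} has no BCNF violation.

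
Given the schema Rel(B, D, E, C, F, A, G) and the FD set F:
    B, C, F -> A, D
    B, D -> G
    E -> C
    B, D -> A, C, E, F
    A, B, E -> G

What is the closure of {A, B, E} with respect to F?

Start with {A, B, E}.
E -> C applies; add {C} → now {A, B, C, E}.
A, B, E -> G applies; add {G} → now {A, B, C, E, G}.
No further FD applies.

{A, B, C, E, G}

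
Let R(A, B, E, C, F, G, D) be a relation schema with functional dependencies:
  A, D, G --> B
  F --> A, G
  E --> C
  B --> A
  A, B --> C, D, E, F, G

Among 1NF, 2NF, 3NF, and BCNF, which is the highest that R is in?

Candidate keys: {A, D, G}, {B}, {D, F}. Prime attributes: {A, B, D, F, G}.
For F --> A, G we have {F}⁺ = {A, F, G}; {F} is not a superkey, so BCNF fails.
E --> C has non-prime {C} on the right and a non-superkey on the left, so 3NF fails.
No proper subset of a key has a non-prime attribute in its closure, so there is no partial dependency; 2NF holds.

2NF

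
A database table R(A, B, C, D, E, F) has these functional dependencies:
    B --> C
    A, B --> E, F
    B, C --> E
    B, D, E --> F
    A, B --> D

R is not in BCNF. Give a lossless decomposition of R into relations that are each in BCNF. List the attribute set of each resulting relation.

Candidate key of the original relation: {A, B}.
In {A, B, C, D, E, F}, {B} is not a superkey ({B}⁺ restricted to this set is {B, C, E}), so split on B --> C, E into {B, C, E} and {A, B, D, F}.
{B, C, E} has no BCNF violation.
In {A, B, D, F}, {B, D} is not a superkey ({B, D}⁺ restricted to this set is {B, D, F}), so split on B, D --> F into {B, D, F} and {A, B, D}.
{B, D, F} has no BCNF violation.
{A, B, D} has no BCNF violation.

{A, B, D}; {B, C, E}; {B, D, F}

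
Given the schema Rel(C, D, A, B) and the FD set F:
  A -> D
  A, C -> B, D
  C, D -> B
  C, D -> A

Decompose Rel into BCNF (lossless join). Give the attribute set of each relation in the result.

{A, B, C}; {A, D}

Candidate keys of the original relation: {A, C}, {C, D}.
In {A, B, C, D}, {A} is not a superkey ({A}⁺ restricted to this set is {A, D}), so split on A -> D into {A, D} and {A, B, C}.
{A, D}: every determinant is a superkey — BCNF.
{A, B, C}: every determinant is a superkey — BCNF.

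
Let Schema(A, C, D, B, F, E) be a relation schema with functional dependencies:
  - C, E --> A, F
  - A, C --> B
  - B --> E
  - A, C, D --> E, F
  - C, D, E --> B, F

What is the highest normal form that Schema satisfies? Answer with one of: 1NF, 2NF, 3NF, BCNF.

Candidate keys: {A, C, D}, {B, C, D}, {C, D, E}. Prime attributes: {A, B, C, D, E}.
C, E --> A, F breaks BCNF: {C, E}⁺ = {A, B, C, E, F}, so {C, E} is not a superkey.
C, E --> A, F has non-prime {F} on the right and a non-superkey on the left, so 3NF fails.
The proper key subset {A, C} of {A, C, D} determines non-prime {F}, so the relation is not even in 2NF.

1NF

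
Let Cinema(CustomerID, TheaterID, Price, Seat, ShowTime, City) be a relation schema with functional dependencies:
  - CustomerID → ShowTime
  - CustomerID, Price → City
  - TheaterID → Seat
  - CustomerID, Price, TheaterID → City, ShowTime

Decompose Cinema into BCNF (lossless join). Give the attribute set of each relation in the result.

Candidate key of the original relation: {CustomerID, Price, TheaterID}.
In {City, CustomerID, Price, Seat, ShowTime, TheaterID}, {CustomerID} is not a superkey ({CustomerID}⁺ restricted to this set is {CustomerID, ShowTime}), so split on CustomerID → ShowTime into {CustomerID, ShowTime} and {City, CustomerID, Price, Seat, TheaterID}.
{CustomerID, ShowTime} is in BCNF.
In {City, CustomerID, Price, Seat, TheaterID}, {CustomerID, Price} is not a superkey ({CustomerID, Price}⁺ restricted to this set is {City, CustomerID, Price}), so split on CustomerID, Price → City into {City, CustomerID, Price} and {CustomerID, Price, Seat, TheaterID}.
{City, CustomerID, Price} is in BCNF.
In {CustomerID, Price, Seat, TheaterID}, {TheaterID} is not a superkey ({TheaterID}⁺ restricted to this set is {Seat, TheaterID}), so split on TheaterID → Seat into {Seat, TheaterID} and {CustomerID, Price, TheaterID}.
{Seat, TheaterID} is in BCNF.
{CustomerID, Price, TheaterID} is in BCNF.

{City, CustomerID, Price}; {CustomerID, Price, TheaterID}; {CustomerID, ShowTime}; {Seat, TheaterID}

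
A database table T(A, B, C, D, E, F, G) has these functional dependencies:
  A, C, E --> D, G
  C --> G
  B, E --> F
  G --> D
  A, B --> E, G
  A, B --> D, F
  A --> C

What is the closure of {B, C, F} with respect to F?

Start with {B, C, F}.
C --> G applies; add {G} → now {B, C, F, G}.
G --> D applies; add {D} → now {B, C, D, F, G}.
No further FD applies.

{B, C, D, F, G}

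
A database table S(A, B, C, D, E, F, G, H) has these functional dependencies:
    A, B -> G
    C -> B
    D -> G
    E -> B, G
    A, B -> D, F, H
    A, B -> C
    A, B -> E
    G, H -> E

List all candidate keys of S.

No FD produces {A}, so it must be in every candidate key.
{A, B} is a candidate key since {A, B}⁺ = {A, B, C, D, E, F, G, H} covers every attribute.
{A, C} is a candidate key since {A, C}⁺ = {A, B, C, D, E, F, G, H} covers every attribute.
{A, E} is a candidate key since {A, E}⁺ = {A, B, C, D, E, F, G, H} covers every attribute.
{A, D, H} is a candidate key since {A, D, H}⁺ = {A, B, C, D, E, F, G, H} covers every attribute.
{A, G, H} is a candidate key since {A, G, H}⁺ = {A, B, C, D, E, F, G, H} covers every attribute.
Any other superkey properly contains one of these, so there are no further candidate keys.

{A, B}, {A, C}, {A, D, H}, {A, E}, {A, G, H}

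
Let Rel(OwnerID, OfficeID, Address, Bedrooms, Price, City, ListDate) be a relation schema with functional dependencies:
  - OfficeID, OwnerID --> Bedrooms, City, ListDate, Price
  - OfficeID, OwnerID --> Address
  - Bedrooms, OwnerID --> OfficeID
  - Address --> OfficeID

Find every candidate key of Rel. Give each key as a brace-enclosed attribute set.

Attributes never on any right-hand side: {OwnerID} — every candidate key must contain it.
{Address, OwnerID} is a candidate key since {Address, OwnerID}⁺ = {Address, Bedrooms, City, ListDate, OfficeID, OwnerID, Price} covers every attribute.
{Bedrooms, OwnerID} is a candidate key since {Bedrooms, OwnerID}⁺ = {Address, Bedrooms, City, ListDate, OfficeID, OwnerID, Price} covers every attribute.
{OfficeID, OwnerID} is a candidate key since {OfficeID, OwnerID}⁺ = {Address, Bedrooms, City, ListDate, OfficeID, OwnerID, Price} covers every attribute.
No proper subset of any of these is a key, and no other minimal superkey exists.

{Address, OwnerID}, {Bedrooms, OwnerID}, {OfficeID, OwnerID}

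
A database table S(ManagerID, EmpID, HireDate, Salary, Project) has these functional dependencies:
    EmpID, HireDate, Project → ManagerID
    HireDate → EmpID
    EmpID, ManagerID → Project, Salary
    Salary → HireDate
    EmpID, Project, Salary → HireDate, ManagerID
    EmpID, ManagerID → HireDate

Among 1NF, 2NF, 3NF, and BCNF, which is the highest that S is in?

3NF

Candidate keys: {EmpID, ManagerID}, {HireDate, ManagerID}, {HireDate, Project}, {ManagerID, Salary}, {Project, Salary}. Prime attributes: {EmpID, HireDate, ManagerID, Project, Salary}.
HireDate → EmpID breaks BCNF: {HireDate}⁺ = {EmpID, HireDate}, so {HireDate} is not a superkey.
Since {EmpID} ⊆ prime attributes and every other non-superkey FD also has a prime right side, the schema is in 3NF.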